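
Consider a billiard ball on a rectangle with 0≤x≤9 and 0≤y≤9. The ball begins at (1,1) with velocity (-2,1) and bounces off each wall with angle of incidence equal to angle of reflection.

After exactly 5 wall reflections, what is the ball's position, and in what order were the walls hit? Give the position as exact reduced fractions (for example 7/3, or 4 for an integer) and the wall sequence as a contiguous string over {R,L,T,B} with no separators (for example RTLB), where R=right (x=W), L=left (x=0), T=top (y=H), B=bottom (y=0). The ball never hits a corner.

Final position: (9,3)
Wall sequence: LRTLR

1. t=1/2 → L at (0,3/2); v=(2,1)
2. t=9/2 → R at (9,6); v=(-2,1)
3. t=3 → T at (3,9); v=(-2,-1)
4. t=3/2 → L at (0,15/2); v=(2,-1)
5. t=9/2 → R at (9,3); v=(-2,-1)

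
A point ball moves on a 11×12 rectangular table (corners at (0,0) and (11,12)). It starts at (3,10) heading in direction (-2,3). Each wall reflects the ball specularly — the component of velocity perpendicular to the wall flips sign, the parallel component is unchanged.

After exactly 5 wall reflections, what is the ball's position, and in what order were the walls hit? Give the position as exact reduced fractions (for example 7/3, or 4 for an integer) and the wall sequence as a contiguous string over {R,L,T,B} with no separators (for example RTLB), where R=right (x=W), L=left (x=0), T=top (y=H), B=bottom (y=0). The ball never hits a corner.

1. t=2/3 → T at (5/3,12); v=(-2,-3)
2. t=5/6 → L at (0,19/2); v=(2,-3)
3. t=19/6 → B at (19/3,0); v=(2,3)
4. t=7/3 → R at (11,7); v=(-2,3)
5. t=5/3 → T at (23/3,12); v=(-2,-3)

Final position: (23/3,12)
Wall sequence: TLBRT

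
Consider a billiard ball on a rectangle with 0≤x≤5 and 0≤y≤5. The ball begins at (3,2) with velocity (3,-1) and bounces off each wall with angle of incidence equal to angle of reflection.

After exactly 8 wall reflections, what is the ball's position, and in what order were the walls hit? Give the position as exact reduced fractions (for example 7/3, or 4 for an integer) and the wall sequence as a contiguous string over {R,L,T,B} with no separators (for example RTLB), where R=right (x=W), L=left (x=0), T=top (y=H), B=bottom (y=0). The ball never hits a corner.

Final position: (0,3)
Wall sequence: RBLRLTRL

1. t=2/3 → R at (5,4/3); v=(-3,-1)
2. t=4/3 → B at (1,0); v=(-3,1)
3. t=1/3 → L at (0,1/3); v=(3,1)
4. t=5/3 → R at (5,2); v=(-3,1)
5. t=5/3 → L at (0,11/3); v=(3,1)
6. t=4/3 → T at (4,5); v=(3,-1)
7. t=1/3 → R at (5,14/3); v=(-3,-1)
8. t=5/3 → L at (0,3); v=(3,-1)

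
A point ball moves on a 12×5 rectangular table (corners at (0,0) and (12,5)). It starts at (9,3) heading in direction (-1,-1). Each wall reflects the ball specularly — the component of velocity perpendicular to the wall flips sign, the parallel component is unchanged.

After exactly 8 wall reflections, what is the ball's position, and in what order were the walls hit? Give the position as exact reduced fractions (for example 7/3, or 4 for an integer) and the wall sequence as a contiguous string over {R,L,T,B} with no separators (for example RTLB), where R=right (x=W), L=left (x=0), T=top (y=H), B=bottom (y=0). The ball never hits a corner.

Final position: (5,5)
Wall sequence: BTLBTRBT

1. t=3 → B at (6,0); v=(-1,1)
2. t=5 → T at (1,5); v=(-1,-1)
3. t=1 → L at (0,4); v=(1,-1)
4. t=4 → B at (4,0); v=(1,1)
5. t=5 → T at (9,5); v=(1,-1)
6. t=3 → R at (12,2); v=(-1,-1)
7. t=2 → B at (10,0); v=(-1,1)
8. t=5 → T at (5,5); v=(-1,-1)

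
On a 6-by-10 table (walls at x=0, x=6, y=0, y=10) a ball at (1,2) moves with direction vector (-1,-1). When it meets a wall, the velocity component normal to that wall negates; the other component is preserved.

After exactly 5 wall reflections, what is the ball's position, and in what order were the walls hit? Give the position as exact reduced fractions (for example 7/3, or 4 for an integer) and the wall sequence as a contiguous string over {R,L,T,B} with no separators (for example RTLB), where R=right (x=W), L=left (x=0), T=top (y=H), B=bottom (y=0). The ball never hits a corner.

1. t=1 → L at (0,1); v=(1,-1)
2. t=1 → B at (1,0); v=(1,1)
3. t=5 → R at (6,5); v=(-1,1)
4. t=5 → T at (1,10); v=(-1,-1)
5. t=1 → L at (0,9); v=(1,-1)

Final position: (0,9)
Wall sequence: LBRTL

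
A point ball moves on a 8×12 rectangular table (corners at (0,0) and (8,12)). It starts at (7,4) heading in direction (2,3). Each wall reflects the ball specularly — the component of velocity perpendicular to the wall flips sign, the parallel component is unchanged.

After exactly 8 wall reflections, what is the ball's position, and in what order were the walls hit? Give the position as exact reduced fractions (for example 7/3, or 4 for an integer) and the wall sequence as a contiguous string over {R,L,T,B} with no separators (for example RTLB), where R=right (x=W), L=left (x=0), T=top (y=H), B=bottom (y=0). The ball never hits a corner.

Final position: (13/3,0)
Wall sequence: RTLBRTLB

1. t=1/2 → R at (8,11/2); v=(-2,3)
2. t=13/6 → T at (11/3,12); v=(-2,-3)
3. t=11/6 → L at (0,13/2); v=(2,-3)
4. t=13/6 → B at (13/3,0); v=(2,3)
5. t=11/6 → R at (8,11/2); v=(-2,3)
6. t=13/6 → T at (11/3,12); v=(-2,-3)
7. t=11/6 → L at (0,13/2); v=(2,-3)
8. t=13/6 → B at (13/3,0); v=(2,3)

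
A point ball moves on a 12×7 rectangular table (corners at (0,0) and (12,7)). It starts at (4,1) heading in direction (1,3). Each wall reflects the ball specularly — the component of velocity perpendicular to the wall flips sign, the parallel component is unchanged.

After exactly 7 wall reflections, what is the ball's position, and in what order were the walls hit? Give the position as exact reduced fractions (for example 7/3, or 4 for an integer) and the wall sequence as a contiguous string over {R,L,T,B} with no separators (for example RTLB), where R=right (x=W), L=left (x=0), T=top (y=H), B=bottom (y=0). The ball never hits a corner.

1. t=2 → T at (6,7); v=(1,-3)
2. t=7/3 → B at (25/3,0); v=(1,3)
3. t=7/3 → T at (32/3,7); v=(1,-3)
4. t=4/3 → R at (12,3); v=(-1,-3)
5. t=1 → B at (11,0); v=(-1,3)
6. t=7/3 → T at (26/3,7); v=(-1,-3)
7. t=7/3 → B at (19/3,0); v=(-1,3)

Final position: (19/3,0)
Wall sequence: TBTRBTB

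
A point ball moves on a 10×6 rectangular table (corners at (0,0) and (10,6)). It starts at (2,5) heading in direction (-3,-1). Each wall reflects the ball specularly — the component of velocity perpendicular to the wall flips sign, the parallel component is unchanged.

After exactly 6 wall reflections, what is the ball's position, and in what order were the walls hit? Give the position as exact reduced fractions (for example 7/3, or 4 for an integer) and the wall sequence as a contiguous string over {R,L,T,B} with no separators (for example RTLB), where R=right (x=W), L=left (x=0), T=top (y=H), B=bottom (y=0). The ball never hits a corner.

Final position: (9,6)
Wall sequence: LRBLRT

1. t=2/3 → L at (0,13/3); v=(3,-1)
2. t=10/3 → R at (10,1); v=(-3,-1)
3. t=1 → B at (7,0); v=(-3,1)
4. t=7/3 → L at (0,7/3); v=(3,1)
5. t=10/3 → R at (10,17/3); v=(-3,1)
6. t=1/3 → T at (9,6); v=(-3,-1)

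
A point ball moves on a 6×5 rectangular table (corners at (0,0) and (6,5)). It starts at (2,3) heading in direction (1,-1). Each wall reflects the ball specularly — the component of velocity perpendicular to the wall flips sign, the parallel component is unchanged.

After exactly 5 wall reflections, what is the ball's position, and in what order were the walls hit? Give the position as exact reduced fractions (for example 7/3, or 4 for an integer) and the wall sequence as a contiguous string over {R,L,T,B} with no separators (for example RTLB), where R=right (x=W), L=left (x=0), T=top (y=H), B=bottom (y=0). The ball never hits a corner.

Final position: (3,0)
Wall sequence: BRTLB

1. t=3 → B at (5,0); v=(1,1)
2. t=1 → R at (6,1); v=(-1,1)
3. t=4 → T at (2,5); v=(-1,-1)
4. t=2 → L at (0,3); v=(1,-1)
5. t=3 → B at (3,0); v=(1,1)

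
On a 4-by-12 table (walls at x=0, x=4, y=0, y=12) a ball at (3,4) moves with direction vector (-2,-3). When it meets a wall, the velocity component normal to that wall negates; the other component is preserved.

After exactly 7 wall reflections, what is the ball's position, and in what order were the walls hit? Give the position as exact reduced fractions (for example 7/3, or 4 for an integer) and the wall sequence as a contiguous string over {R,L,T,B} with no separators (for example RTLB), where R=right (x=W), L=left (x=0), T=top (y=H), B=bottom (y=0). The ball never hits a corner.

1. t=4/3 → B at (1/3,0); v=(-2,3)
2. t=1/6 → L at (0,1/2); v=(2,3)
3. t=2 → R at (4,13/2); v=(-2,3)
4. t=11/6 → T at (1/3,12); v=(-2,-3)
5. t=1/6 → L at (0,23/2); v=(2,-3)
6. t=2 → R at (4,11/2); v=(-2,-3)
7. t=11/6 → B at (1/3,0); v=(-2,3)

Final position: (1/3,0)
Wall sequence: BLRTLRB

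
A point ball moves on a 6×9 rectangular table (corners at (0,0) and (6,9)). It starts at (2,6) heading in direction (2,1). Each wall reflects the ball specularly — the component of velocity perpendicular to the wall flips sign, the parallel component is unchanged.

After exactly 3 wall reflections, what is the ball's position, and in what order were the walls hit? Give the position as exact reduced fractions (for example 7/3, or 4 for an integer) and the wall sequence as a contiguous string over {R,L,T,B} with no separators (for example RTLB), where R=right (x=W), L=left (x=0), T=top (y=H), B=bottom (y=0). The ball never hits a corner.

1. t=2 → R at (6,8); v=(-2,1)
2. t=1 → T at (4,9); v=(-2,-1)
3. t=2 → L at (0,7); v=(2,-1)

Final position: (0,7)
Wall sequence: RTL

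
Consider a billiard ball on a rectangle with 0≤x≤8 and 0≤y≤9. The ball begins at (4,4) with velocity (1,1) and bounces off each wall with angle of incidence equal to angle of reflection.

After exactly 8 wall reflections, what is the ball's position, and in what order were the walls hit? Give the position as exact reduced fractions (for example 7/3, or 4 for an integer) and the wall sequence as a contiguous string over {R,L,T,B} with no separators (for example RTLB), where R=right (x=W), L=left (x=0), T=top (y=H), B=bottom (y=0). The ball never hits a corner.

Final position: (4,0)
Wall sequence: RTLBRTLB

1. t=4 → R at (8,8); v=(-1,1)
2. t=1 → T at (7,9); v=(-1,-1)
3. t=7 → L at (0,2); v=(1,-1)
4. t=2 → B at (2,0); v=(1,1)
5. t=6 → R at (8,6); v=(-1,1)
6. t=3 → T at (5,9); v=(-1,-1)
7. t=5 → L at (0,4); v=(1,-1)
8. t=4 → B at (4,0); v=(1,1)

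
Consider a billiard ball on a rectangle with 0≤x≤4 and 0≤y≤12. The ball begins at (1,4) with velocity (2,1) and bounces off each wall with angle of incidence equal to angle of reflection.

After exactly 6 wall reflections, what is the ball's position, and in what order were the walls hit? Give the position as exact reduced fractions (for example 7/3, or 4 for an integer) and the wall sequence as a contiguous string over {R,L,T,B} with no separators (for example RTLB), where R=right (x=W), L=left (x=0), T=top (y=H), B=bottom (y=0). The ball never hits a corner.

1. t=3/2 → R at (4,11/2); v=(-2,1)
2. t=2 → L at (0,15/2); v=(2,1)
3. t=2 → R at (4,19/2); v=(-2,1)
4. t=2 → L at (0,23/2); v=(2,1)
5. t=1/2 → T at (1,12); v=(2,-1)
6. t=3/2 → R at (4,21/2); v=(-2,-1)

Final position: (4,21/2)
Wall sequence: RLRLTR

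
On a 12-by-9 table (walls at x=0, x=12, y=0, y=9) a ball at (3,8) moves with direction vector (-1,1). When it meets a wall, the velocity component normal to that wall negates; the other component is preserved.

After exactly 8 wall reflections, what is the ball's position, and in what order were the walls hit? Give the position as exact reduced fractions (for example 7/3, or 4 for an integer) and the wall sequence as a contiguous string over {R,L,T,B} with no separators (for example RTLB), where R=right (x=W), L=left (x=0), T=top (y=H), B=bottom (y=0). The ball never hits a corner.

1. t=1 → T at (2,9); v=(-1,-1)
2. t=2 → L at (0,7); v=(1,-1)
3. t=7 → B at (7,0); v=(1,1)
4. t=5 → R at (12,5); v=(-1,1)
5. t=4 → T at (8,9); v=(-1,-1)
6. t=8 → L at (0,1); v=(1,-1)
7. t=1 → B at (1,0); v=(1,1)
8. t=9 → T at (10,9); v=(1,-1)

Final position: (10,9)
Wall sequence: TLBRTLBT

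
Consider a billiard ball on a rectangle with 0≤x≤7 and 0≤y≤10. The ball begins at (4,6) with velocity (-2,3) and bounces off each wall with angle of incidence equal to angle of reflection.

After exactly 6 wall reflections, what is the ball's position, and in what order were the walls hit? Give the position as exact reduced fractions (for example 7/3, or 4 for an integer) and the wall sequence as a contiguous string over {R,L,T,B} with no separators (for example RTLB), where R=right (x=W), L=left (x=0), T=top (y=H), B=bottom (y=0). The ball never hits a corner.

Final position: (0,7)
Wall sequence: TLBRTL

1. t=4/3 → T at (4/3,10); v=(-2,-3)
2. t=2/3 → L at (0,8); v=(2,-3)
3. t=8/3 → B at (16/3,0); v=(2,3)
4. t=5/6 → R at (7,5/2); v=(-2,3)
5. t=5/2 → T at (2,10); v=(-2,-3)
6. t=1 → L at (0,7); v=(2,-3)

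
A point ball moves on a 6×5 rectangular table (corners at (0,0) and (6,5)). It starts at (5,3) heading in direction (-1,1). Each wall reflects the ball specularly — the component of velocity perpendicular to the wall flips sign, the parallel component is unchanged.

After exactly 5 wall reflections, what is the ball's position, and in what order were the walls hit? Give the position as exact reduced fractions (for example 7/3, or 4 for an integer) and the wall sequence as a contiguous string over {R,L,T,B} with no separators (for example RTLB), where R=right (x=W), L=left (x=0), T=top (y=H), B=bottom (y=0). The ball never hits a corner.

Final position: (5,5)
Wall sequence: TLBRT

1. t=2 → T at (3,5); v=(-1,-1)
2. t=3 → L at (0,2); v=(1,-1)
3. t=2 → B at (2,0); v=(1,1)
4. t=4 → R at (6,4); v=(-1,1)
5. t=1 → T at (5,5); v=(-1,-1)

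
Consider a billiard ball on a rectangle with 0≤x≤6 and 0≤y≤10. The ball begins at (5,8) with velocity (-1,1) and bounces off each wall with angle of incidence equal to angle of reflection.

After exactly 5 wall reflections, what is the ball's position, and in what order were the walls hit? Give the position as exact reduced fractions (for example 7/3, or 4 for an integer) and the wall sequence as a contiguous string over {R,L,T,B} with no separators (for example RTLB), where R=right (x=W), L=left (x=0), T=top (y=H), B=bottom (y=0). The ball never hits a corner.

1. t=2 → T at (3,10); v=(-1,-1)
2. t=3 → L at (0,7); v=(1,-1)
3. t=6 → R at (6,1); v=(-1,-1)
4. t=1 → B at (5,0); v=(-1,1)
5. t=5 → L at (0,5); v=(1,1)

Final position: (0,5)
Wall sequence: TLRBL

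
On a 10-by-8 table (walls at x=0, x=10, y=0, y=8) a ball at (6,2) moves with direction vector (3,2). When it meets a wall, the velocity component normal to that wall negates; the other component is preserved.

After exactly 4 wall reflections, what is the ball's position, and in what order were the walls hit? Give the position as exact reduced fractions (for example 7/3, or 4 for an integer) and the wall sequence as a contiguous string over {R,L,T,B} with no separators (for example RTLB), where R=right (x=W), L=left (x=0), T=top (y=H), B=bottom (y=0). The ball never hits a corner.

1. t=4/3 → R at (10,14/3); v=(-3,2)
2. t=5/3 → T at (5,8); v=(-3,-2)
3. t=5/3 → L at (0,14/3); v=(3,-2)
4. t=7/3 → B at (7,0); v=(3,2)

Final position: (7,0)
Wall sequence: RTLB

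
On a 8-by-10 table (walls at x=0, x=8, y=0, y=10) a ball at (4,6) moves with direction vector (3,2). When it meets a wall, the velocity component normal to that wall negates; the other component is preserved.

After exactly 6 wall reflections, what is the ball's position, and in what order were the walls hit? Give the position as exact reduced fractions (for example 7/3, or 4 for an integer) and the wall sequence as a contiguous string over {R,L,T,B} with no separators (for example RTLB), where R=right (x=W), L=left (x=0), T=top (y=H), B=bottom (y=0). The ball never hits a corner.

1. t=4/3 → R at (8,26/3); v=(-3,2)
2. t=2/3 → T at (6,10); v=(-3,-2)
3. t=2 → L at (0,6); v=(3,-2)
4. t=8/3 → R at (8,2/3); v=(-3,-2)
5. t=1/3 → B at (7,0); v=(-3,2)
6. t=7/3 → L at (0,14/3); v=(3,2)

Final position: (0,14/3)
Wall sequence: RTLRBL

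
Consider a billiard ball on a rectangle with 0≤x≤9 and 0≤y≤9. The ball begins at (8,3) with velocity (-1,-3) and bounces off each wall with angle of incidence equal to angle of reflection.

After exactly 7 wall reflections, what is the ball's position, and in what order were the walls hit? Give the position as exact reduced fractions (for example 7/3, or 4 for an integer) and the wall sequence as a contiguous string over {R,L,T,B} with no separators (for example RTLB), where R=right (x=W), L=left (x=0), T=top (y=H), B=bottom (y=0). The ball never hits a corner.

Final position: (8,9)
Wall sequence: BTBLTBT

1. t=1 → B at (7,0); v=(-1,3)
2. t=3 → T at (4,9); v=(-1,-3)
3. t=3 → B at (1,0); v=(-1,3)
4. t=1 → L at (0,3); v=(1,3)
5. t=2 → T at (2,9); v=(1,-3)
6. t=3 → B at (5,0); v=(1,3)
7. t=3 → T at (8,9); v=(1,-3)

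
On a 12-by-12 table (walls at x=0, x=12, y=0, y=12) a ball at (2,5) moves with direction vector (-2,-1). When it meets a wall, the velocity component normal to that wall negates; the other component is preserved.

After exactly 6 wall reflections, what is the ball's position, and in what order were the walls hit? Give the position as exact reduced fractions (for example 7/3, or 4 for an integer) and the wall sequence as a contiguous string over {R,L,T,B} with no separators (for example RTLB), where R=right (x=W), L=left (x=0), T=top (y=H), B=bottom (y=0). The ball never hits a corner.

Final position: (12,10)
Wall sequence: LBRLTR

1. t=1 → L at (0,4); v=(2,-1)
2. t=4 → B at (8,0); v=(2,1)
3. t=2 → R at (12,2); v=(-2,1)
4. t=6 → L at (0,8); v=(2,1)
5. t=4 → T at (8,12); v=(2,-1)
6. t=2 → R at (12,10); v=(-2,-1)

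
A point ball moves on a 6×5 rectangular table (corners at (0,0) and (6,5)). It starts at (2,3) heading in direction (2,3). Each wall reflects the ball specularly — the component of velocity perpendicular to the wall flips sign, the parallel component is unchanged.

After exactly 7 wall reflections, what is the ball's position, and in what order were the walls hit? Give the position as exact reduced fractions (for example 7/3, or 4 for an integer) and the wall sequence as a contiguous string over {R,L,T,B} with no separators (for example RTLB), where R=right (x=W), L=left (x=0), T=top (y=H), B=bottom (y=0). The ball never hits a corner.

Final position: (14/3,5)
Wall sequence: TRBTLBT

1. t=2/3 → T at (10/3,5); v=(2,-3)
2. t=4/3 → R at (6,1); v=(-2,-3)
3. t=1/3 → B at (16/3,0); v=(-2,3)
4. t=5/3 → T at (2,5); v=(-2,-3)
5. t=1 → L at (0,2); v=(2,-3)
6. t=2/3 → B at (4/3,0); v=(2,3)
7. t=5/3 → T at (14/3,5); v=(2,-3)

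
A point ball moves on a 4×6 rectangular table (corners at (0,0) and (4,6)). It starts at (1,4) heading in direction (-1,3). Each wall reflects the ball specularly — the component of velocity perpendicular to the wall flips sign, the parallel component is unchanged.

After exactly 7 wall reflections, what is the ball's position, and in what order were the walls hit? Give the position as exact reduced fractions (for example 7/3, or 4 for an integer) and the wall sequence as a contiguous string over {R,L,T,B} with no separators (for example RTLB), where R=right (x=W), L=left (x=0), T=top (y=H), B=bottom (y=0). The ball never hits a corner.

1. t=2/3 → T at (1/3,6); v=(-1,-3)
2. t=1/3 → L at (0,5); v=(1,-3)
3. t=5/3 → B at (5/3,0); v=(1,3)
4. t=2 → T at (11/3,6); v=(1,-3)
5. t=1/3 → R at (4,5); v=(-1,-3)
6. t=5/3 → B at (7/3,0); v=(-1,3)
7. t=2 → T at (1/3,6); v=(-1,-3)

Final position: (1/3,6)
Wall sequence: TLBTRBT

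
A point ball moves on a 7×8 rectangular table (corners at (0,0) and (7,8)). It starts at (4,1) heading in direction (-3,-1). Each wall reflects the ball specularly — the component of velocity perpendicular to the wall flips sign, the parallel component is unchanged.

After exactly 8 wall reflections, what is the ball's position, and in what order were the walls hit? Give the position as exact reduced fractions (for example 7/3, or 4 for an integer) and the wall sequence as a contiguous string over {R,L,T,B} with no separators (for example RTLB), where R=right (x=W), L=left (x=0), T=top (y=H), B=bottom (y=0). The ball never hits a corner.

1. t=1 → B at (1,0); v=(-3,1)
2. t=1/3 → L at (0,1/3); v=(3,1)
3. t=7/3 → R at (7,8/3); v=(-3,1)
4. t=7/3 → L at (0,5); v=(3,1)
5. t=7/3 → R at (7,22/3); v=(-3,1)
6. t=2/3 → T at (5,8); v=(-3,-1)
7. t=5/3 → L at (0,19/3); v=(3,-1)
8. t=7/3 → R at (7,4); v=(-3,-1)

Final position: (7,4)
Wall sequence: BLRLRTLR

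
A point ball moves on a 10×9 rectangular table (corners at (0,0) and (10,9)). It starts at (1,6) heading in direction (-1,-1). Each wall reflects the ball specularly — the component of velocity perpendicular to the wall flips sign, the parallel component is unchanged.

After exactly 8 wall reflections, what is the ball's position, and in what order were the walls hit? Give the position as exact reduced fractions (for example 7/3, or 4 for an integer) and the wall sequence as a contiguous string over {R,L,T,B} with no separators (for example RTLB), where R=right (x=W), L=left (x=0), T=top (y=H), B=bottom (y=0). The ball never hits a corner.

1. t=1 → L at (0,5); v=(1,-1)
2. t=5 → B at (5,0); v=(1,1)
3. t=5 → R at (10,5); v=(-1,1)
4. t=4 → T at (6,9); v=(-1,-1)
5. t=6 → L at (0,3); v=(1,-1)
6. t=3 → B at (3,0); v=(1,1)
7. t=7 → R at (10,7); v=(-1,1)
8. t=2 → T at (8,9); v=(-1,-1)

Final position: (8,9)
Wall sequence: LBRTLBRT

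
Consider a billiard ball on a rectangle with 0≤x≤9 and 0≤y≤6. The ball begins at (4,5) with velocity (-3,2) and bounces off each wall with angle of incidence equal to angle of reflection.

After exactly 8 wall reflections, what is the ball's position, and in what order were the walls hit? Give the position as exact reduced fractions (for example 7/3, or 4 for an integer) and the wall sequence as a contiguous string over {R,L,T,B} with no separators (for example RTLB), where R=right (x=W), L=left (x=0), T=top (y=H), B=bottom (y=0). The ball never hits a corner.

1. t=1/2 → T at (5/2,6); v=(-3,-2)
2. t=5/6 → L at (0,13/3); v=(3,-2)
3. t=13/6 → B at (13/2,0); v=(3,2)
4. t=5/6 → R at (9,5/3); v=(-3,2)
5. t=13/6 → T at (5/2,6); v=(-3,-2)
6. t=5/6 → L at (0,13/3); v=(3,-2)
7. t=13/6 → B at (13/2,0); v=(3,2)
8. t=5/6 → R at (9,5/3); v=(-3,2)

Final position: (9,5/3)
Wall sequence: TLBRTLBR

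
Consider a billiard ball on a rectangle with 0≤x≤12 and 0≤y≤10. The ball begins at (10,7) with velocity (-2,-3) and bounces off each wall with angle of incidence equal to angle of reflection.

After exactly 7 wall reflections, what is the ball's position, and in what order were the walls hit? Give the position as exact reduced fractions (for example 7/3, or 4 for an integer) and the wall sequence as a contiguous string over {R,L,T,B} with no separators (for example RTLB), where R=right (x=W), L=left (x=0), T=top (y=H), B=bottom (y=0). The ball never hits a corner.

Final position: (8/3,0)
Wall sequence: BLTBRTB

1. t=7/3 → B at (16/3,0); v=(-2,3)
2. t=8/3 → L at (0,8); v=(2,3)
3. t=2/3 → T at (4/3,10); v=(2,-3)
4. t=10/3 → B at (8,0); v=(2,3)
5. t=2 → R at (12,6); v=(-2,3)
6. t=4/3 → T at (28/3,10); v=(-2,-3)
7. t=10/3 → B at (8/3,0); v=(-2,3)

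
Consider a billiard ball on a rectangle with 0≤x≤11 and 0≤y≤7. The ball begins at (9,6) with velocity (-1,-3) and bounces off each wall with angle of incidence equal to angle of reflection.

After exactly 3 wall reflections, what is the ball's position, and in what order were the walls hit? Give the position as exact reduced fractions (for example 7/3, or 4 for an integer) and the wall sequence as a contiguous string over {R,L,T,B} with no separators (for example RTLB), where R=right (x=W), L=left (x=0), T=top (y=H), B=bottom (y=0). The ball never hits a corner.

Final position: (7/3,0)
Wall sequence: BTB

1. t=2 → B at (7,0); v=(-1,3)
2. t=7/3 → T at (14/3,7); v=(-1,-3)
3. t=7/3 → B at (7/3,0); v=(-1,3)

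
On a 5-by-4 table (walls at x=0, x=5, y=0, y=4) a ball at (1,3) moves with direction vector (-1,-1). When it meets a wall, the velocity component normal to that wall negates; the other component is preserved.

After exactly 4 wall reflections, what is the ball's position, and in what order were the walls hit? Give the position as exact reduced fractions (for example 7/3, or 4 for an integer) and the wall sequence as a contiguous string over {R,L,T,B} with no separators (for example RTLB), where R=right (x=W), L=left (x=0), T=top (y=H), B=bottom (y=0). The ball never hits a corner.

1. t=1 → L at (0,2); v=(1,-1)
2. t=2 → B at (2,0); v=(1,1)
3. t=3 → R at (5,3); v=(-1,1)
4. t=1 → T at (4,4); v=(-1,-1)

Final position: (4,4)
Wall sequence: LBRT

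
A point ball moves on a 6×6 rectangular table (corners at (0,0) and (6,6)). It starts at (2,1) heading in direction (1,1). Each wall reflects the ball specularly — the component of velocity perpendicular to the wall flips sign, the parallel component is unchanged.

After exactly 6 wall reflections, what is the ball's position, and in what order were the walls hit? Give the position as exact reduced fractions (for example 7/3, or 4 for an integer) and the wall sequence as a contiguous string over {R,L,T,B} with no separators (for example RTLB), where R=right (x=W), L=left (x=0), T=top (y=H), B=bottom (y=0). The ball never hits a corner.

1. t=4 → R at (6,5); v=(-1,1)
2. t=1 → T at (5,6); v=(-1,-1)
3. t=5 → L at (0,1); v=(1,-1)
4. t=1 → B at (1,0); v=(1,1)
5. t=5 → R at (6,5); v=(-1,1)
6. t=1 → T at (5,6); v=(-1,-1)

Final position: (5,6)
Wall sequence: RTLBRT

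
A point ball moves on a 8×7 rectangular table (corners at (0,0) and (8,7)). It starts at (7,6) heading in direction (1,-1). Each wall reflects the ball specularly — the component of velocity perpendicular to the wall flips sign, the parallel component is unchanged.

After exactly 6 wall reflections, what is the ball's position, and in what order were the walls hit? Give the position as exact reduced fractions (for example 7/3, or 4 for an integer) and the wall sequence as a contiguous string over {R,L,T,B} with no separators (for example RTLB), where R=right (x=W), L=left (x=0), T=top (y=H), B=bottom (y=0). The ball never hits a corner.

1. t=1 → R at (8,5); v=(-1,-1)
2. t=5 → B at (3,0); v=(-1,1)
3. t=3 → L at (0,3); v=(1,1)
4. t=4 → T at (4,7); v=(1,-1)
5. t=4 → R at (8,3); v=(-1,-1)
6. t=3 → B at (5,0); v=(-1,1)

Final position: (5,0)
Wall sequence: RBLTRB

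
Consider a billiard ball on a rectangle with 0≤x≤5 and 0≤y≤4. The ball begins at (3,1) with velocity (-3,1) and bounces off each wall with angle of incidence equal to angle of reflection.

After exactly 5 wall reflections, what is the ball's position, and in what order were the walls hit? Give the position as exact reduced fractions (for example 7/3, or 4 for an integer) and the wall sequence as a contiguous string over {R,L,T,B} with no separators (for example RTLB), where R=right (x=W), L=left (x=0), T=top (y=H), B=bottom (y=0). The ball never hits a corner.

Final position: (5,1)
Wall sequence: LRTLR

1. t=1 → L at (0,2); v=(3,1)
2. t=5/3 → R at (5,11/3); v=(-3,1)
3. t=1/3 → T at (4,4); v=(-3,-1)
4. t=4/3 → L at (0,8/3); v=(3,-1)
5. t=5/3 → R at (5,1); v=(-3,-1)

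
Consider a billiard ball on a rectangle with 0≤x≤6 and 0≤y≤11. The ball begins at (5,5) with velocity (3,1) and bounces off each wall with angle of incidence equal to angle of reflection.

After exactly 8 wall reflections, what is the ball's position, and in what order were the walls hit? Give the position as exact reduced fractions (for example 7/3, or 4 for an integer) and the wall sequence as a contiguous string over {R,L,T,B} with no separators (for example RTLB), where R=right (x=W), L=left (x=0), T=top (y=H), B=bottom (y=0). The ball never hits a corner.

1. t=1/3 → R at (6,16/3); v=(-3,1)
2. t=2 → L at (0,22/3); v=(3,1)
3. t=2 → R at (6,28/3); v=(-3,1)
4. t=5/3 → T at (1,11); v=(-3,-1)
5. t=1/3 → L at (0,32/3); v=(3,-1)
6. t=2 → R at (6,26/3); v=(-3,-1)
7. t=2 → L at (0,20/3); v=(3,-1)
8. t=2 → R at (6,14/3); v=(-3,-1)

Final position: (6,14/3)
Wall sequence: RLRTLRLR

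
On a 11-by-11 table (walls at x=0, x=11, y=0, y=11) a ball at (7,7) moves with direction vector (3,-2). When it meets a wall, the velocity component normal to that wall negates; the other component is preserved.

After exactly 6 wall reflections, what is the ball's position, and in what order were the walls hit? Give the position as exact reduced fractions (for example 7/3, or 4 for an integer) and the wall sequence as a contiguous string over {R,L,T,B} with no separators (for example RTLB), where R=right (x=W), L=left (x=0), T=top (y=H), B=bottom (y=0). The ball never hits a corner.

Final position: (0,13/3)
Wall sequence: RBLRTL

1. t=4/3 → R at (11,13/3); v=(-3,-2)
2. t=13/6 → B at (9/2,0); v=(-3,2)
3. t=3/2 → L at (0,3); v=(3,2)
4. t=11/3 → R at (11,31/3); v=(-3,2)
5. t=1/3 → T at (10,11); v=(-3,-2)
6. t=10/3 → L at (0,13/3); v=(3,-2)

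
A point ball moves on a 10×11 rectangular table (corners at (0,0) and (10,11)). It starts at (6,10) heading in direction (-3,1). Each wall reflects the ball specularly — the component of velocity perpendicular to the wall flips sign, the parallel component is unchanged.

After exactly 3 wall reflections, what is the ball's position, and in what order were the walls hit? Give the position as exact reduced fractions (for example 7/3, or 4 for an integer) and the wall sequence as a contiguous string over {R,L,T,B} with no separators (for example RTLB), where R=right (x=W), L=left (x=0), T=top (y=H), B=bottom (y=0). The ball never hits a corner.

Final position: (10,20/3)
Wall sequence: TLR

1. t=1 → T at (3,11); v=(-3,-1)
2. t=1 → L at (0,10); v=(3,-1)
3. t=10/3 → R at (10,20/3); v=(-3,-1)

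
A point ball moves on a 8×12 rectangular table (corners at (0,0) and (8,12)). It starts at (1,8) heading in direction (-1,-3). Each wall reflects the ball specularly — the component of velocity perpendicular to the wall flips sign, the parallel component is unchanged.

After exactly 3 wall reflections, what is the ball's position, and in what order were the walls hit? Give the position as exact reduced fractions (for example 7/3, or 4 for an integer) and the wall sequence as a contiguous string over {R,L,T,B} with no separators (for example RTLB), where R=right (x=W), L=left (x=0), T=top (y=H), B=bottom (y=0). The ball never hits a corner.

Final position: (17/3,12)
Wall sequence: LBT

1. t=1 → L at (0,5); v=(1,-3)
2. t=5/3 → B at (5/3,0); v=(1,3)
3. t=4 → T at (17/3,12); v=(1,-3)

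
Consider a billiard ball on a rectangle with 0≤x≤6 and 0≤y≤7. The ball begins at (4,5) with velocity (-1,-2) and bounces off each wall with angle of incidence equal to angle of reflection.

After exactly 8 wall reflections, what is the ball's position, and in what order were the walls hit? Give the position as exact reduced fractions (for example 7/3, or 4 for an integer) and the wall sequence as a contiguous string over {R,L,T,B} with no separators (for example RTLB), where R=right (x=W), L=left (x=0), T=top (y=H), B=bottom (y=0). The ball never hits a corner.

1. t=5/2 → B at (3/2,0); v=(-1,2)
2. t=3/2 → L at (0,3); v=(1,2)
3. t=2 → T at (2,7); v=(1,-2)
4. t=7/2 → B at (11/2,0); v=(1,2)
5. t=1/2 → R at (6,1); v=(-1,2)
6. t=3 → T at (3,7); v=(-1,-2)
7. t=3 → L at (0,1); v=(1,-2)
8. t=1/2 → B at (1/2,0); v=(1,2)

Final position: (1/2,0)
Wall sequence: BLTBRTLB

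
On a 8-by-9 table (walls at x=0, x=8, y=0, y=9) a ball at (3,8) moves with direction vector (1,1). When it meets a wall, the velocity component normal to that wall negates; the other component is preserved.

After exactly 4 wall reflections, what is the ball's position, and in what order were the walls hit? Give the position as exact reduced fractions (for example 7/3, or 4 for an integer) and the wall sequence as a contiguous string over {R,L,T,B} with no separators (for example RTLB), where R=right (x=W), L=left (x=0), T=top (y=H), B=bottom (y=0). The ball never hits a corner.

Final position: (0,3)
Wall sequence: TRBL

1. t=1 → T at (4,9); v=(1,-1)
2. t=4 → R at (8,5); v=(-1,-1)
3. t=5 → B at (3,0); v=(-1,1)
4. t=3 → L at (0,3); v=(1,1)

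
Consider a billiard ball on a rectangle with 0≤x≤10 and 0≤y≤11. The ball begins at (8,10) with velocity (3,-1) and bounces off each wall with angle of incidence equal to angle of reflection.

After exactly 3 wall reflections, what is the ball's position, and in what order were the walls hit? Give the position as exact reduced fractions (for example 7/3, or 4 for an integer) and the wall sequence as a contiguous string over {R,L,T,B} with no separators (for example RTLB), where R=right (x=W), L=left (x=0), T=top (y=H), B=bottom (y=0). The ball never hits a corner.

1. t=2/3 → R at (10,28/3); v=(-3,-1)
2. t=10/3 → L at (0,6); v=(3,-1)
3. t=10/3 → R at (10,8/3); v=(-3,-1)

Final position: (10,8/3)
Wall sequence: RLR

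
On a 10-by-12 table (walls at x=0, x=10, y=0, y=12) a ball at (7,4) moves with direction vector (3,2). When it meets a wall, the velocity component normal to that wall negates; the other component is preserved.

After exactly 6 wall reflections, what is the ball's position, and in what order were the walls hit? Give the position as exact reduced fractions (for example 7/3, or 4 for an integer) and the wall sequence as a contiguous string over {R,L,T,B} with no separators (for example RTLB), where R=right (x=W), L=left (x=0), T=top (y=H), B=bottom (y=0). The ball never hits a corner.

1. t=1 → R at (10,6); v=(-3,2)
2. t=3 → T at (1,12); v=(-3,-2)
3. t=1/3 → L at (0,34/3); v=(3,-2)
4. t=10/3 → R at (10,14/3); v=(-3,-2)
5. t=7/3 → B at (3,0); v=(-3,2)
6. t=1 → L at (0,2); v=(3,2)

Final position: (0,2)
Wall sequence: RTLRBL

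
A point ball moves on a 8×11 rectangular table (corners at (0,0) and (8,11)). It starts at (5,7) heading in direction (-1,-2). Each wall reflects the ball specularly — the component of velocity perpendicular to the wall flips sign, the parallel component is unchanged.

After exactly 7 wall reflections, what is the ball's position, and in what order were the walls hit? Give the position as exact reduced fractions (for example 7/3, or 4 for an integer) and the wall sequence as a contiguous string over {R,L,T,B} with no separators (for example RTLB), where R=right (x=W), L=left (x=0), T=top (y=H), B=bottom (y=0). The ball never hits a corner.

Final position: (0,9)
Wall sequence: BLTRBTL

1. t=7/2 → B at (3/2,0); v=(-1,2)
2. t=3/2 → L at (0,3); v=(1,2)
3. t=4 → T at (4,11); v=(1,-2)
4. t=4 → R at (8,3); v=(-1,-2)
5. t=3/2 → B at (13/2,0); v=(-1,2)
6. t=11/2 → T at (1,11); v=(-1,-2)
7. t=1 → L at (0,9); v=(1,-2)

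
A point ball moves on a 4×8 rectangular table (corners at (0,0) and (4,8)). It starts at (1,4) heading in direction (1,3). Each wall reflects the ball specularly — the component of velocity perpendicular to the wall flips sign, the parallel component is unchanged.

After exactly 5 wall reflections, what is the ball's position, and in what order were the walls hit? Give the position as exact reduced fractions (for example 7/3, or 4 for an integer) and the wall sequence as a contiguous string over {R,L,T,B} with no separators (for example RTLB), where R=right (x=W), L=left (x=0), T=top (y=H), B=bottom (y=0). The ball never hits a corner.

Final position: (0,7)
Wall sequence: TRBTL

1. t=4/3 → T at (7/3,8); v=(1,-3)
2. t=5/3 → R at (4,3); v=(-1,-3)
3. t=1 → B at (3,0); v=(-1,3)
4. t=8/3 → T at (1/3,8); v=(-1,-3)
5. t=1/3 → L at (0,7); v=(1,-3)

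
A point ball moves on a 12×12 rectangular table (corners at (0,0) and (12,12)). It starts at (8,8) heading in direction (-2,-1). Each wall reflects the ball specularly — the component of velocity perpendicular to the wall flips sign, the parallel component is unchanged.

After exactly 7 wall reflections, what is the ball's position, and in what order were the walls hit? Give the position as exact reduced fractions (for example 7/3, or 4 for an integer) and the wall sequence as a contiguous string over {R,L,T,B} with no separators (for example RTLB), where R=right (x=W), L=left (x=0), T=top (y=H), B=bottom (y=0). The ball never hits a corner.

Final position: (0,4)
Wall sequence: LBRLTRL

1. t=4 → L at (0,4); v=(2,-1)
2. t=4 → B at (8,0); v=(2,1)
3. t=2 → R at (12,2); v=(-2,1)
4. t=6 → L at (0,8); v=(2,1)
5. t=4 → T at (8,12); v=(2,-1)
6. t=2 → R at (12,10); v=(-2,-1)
7. t=6 → L at (0,4); v=(2,-1)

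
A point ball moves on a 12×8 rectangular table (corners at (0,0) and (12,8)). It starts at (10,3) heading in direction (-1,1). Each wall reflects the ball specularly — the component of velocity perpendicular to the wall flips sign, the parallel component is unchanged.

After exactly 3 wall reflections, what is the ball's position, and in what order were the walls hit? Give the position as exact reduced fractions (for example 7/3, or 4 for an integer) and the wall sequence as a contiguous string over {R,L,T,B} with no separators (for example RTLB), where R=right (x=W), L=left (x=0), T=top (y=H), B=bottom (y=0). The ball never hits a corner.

1. t=5 → T at (5,8); v=(-1,-1)
2. t=5 → L at (0,3); v=(1,-1)
3. t=3 → B at (3,0); v=(1,1)

Final position: (3,0)
Wall sequence: TLB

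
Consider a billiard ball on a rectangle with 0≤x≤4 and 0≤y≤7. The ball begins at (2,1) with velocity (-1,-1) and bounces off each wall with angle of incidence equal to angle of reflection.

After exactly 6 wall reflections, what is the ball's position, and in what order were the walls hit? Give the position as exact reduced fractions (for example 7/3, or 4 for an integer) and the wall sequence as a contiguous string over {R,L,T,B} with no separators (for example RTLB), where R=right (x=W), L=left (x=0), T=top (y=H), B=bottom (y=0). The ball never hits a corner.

Final position: (4,1)
Wall sequence: BLRTLR

1. t=1 → B at (1,0); v=(-1,1)
2. t=1 → L at (0,1); v=(1,1)
3. t=4 → R at (4,5); v=(-1,1)
4. t=2 → T at (2,7); v=(-1,-1)
5. t=2 → L at (0,5); v=(1,-1)
6. t=4 → R at (4,1); v=(-1,-1)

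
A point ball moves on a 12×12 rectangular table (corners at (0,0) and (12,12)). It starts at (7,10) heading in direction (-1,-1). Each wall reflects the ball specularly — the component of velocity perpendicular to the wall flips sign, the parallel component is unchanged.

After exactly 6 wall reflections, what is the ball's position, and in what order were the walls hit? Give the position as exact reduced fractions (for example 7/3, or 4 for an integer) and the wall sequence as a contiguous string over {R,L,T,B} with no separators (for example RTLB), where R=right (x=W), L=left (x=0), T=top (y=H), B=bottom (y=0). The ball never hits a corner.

1. t=7 → L at (0,3); v=(1,-1)
2. t=3 → B at (3,0); v=(1,1)
3. t=9 → R at (12,9); v=(-1,1)
4. t=3 → T at (9,12); v=(-1,-1)
5. t=9 → L at (0,3); v=(1,-1)
6. t=3 → B at (3,0); v=(1,1)

Final position: (3,0)
Wall sequence: LBRTLB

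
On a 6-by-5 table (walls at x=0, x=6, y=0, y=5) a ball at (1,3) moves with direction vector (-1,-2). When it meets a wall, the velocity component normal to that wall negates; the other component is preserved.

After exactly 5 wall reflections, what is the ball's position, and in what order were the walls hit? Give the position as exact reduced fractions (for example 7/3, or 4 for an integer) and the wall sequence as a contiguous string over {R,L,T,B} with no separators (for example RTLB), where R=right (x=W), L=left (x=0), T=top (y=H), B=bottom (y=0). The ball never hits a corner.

Final position: (6,1)
Wall sequence: LBTBR

1. t=1 → L at (0,1); v=(1,-2)
2. t=1/2 → B at (1/2,0); v=(1,2)
3. t=5/2 → T at (3,5); v=(1,-2)
4. t=5/2 → B at (11/2,0); v=(1,2)
5. t=1/2 → R at (6,1); v=(-1,2)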